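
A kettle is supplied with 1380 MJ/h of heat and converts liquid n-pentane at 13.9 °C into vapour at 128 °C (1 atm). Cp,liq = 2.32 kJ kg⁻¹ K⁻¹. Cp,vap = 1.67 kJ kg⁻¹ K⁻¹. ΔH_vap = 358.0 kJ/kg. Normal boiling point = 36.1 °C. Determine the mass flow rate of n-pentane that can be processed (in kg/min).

ṁ = 40.9 kg/min

Δh = 2.32×(36.1−13.9) + 358.0 + 1.67×(128−36.1) = 562.98 kJ/kg
Q = 1380 MJ/h = 383.33 kJ/s = 23000 kJ/min
ṁ = Q/Δh = 23000 / 562.98 = 40.854 kg/min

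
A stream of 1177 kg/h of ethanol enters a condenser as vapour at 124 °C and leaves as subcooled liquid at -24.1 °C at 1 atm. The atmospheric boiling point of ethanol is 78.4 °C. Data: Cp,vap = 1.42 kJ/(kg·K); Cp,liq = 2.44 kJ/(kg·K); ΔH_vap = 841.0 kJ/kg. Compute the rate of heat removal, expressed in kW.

Q_c = 378 kW

vapour 124→78.4 °C: -64.752 kJ/kg
condensation at 78.4 °C: -841 kJ/kg
liquid 78.4→-24.1 °C: -250.1 kJ/kg
Δh = -64.752 + -841 + -250.1 = -1155.9 kJ/kg
Q = ṁ·Δh = 1177 kg/h × -1155.9 kJ/kg = -1.3604e+06 kJ/h
|Q| = 377.9 kW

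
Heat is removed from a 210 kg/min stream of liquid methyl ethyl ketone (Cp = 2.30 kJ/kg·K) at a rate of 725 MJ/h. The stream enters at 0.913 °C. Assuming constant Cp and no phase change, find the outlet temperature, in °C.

T_out = -24.1 °C

Q = 725 MJ/h = 12083 kJ/min
ΔT = Q/(ṁ·Cp) = 12083/(210×2.30) = 25.017 K
T_out = 0.913 − 25.017 = -24.104 °C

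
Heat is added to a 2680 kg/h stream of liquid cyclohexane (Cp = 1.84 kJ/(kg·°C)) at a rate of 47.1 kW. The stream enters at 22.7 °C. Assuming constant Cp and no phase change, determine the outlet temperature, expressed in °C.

Q = 47.1 kW = 169560 kJ/h
ΔT = Q/(ṁ·Cp) = 169560/(2680×1.84) = 34.385 K
T_out = 22.7 + 34.385 = 57.085 °C

T_out = 57.1 °C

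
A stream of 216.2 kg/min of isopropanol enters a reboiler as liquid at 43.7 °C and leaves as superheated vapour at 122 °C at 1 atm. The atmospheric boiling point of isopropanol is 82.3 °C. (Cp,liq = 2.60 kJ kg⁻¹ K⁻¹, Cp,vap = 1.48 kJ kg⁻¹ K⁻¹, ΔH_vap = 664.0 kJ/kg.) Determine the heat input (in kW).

liquid 43.7→82.3 °C: 100.36 kJ/kg
vaporisation at 82.3 °C: 664 kJ/kg
vapour 82.3→122 °C: 58.756 kJ/kg
Δh = 100.36 + 664 + 58.756 = 823.12 kJ/kg
Q = ṁ·Δh = 216.2 kg/min × 823.12 kJ/kg = 177960 kJ/min
|Q| = 2966 kW

Q = 2970 kW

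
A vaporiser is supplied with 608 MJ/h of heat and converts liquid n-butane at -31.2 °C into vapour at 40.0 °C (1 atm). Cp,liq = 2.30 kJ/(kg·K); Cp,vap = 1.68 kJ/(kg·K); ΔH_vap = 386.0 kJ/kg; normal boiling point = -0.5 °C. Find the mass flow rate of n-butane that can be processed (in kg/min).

Δh = 2.30×(-0.5−-31.2) + 386.0 + 1.68×(40.0−-0.5) = 524.65 kJ/kg
Q = 608 MJ/h = 168.89 kJ/s = 10133 kJ/min
ṁ = Q/Δh = 10133 / 524.65 = 19.314 kg/min

ṁ = 19.3 kg/min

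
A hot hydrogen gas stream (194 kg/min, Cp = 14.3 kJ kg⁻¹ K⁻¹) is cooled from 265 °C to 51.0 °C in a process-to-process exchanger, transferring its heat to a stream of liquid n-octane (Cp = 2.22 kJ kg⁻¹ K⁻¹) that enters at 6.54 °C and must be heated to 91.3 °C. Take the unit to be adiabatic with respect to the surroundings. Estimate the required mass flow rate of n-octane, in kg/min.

ṁ_c = 3160 kg/min

Heat released by hot stream: Q = 194 × 14.3 × (265 − 51.0) = 593680 kJ/min
Energy balance on cold side (adiabatic exchanger): Q = ṁ_c·Cp_c·(T_c,out − T_c,in)
ṁ_c = 593680 / [2.22 × (91.3 − 6.54)] = 3155.1 kg/min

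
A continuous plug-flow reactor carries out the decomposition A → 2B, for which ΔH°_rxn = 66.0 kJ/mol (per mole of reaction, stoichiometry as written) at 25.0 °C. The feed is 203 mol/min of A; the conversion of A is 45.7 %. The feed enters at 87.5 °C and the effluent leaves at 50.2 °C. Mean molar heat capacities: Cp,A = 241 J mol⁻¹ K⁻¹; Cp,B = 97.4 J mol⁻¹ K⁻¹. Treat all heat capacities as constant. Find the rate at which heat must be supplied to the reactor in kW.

Q_in = 69.8 kW

Extent of reaction ξ = 0.457 × 203 = 92.771 mol/min
Reaction term: ξ·ΔH°_rxn = 92.771 × 66.0 = 6122.9 kJ/min
Sensible, feed 87.5→25 °C: -3057.7 kJ/min
Outlet flows (mol/min): A 110.23, B 185.54
Sensible, products 25→50.2 °C: 1124.9 kJ/min
Q = ΔH = 4190.1 kJ/min = 69.834 kW
Heat supplied = 69.834 kW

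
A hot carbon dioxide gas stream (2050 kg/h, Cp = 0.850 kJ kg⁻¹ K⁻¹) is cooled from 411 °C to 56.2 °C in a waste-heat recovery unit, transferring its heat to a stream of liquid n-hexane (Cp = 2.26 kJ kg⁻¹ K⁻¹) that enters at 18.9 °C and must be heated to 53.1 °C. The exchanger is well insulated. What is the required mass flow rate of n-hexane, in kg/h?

ṁ_c = 8000 kg/h

Heat released by hot stream: Q = 2050 × 0.850 × (411 − 56.2) = 618240 kJ/h
Energy balance on cold side (adiabatic exchanger): Q = ṁ_c·Cp_c·(T_c,out − T_c,in)
ṁ_c = 618240 / [2.26 × (53.1 − 18.9)] = 7998.7 kg/h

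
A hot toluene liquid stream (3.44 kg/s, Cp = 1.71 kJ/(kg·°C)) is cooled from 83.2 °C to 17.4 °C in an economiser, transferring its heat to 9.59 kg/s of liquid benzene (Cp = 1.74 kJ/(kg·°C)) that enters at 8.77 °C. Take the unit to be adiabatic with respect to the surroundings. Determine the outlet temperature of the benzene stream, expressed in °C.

T_c,out = 32.0 °C

Heat released by hot stream: Q = 3.44 × 1.71 × (83.2 − 17.4) = 387.06 kJ/s
Energy balance on cold side (adiabatic exchanger): Q = ṁ_c·Cp_c·(T_c,out − T_c,in)
T_c,out = 8.77 + 387.06/(9.59 × 1.74) = 31.966 °C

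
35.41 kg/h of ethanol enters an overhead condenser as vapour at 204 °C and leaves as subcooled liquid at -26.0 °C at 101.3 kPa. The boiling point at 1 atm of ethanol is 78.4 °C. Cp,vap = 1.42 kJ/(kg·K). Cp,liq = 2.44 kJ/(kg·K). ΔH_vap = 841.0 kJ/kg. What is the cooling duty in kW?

vapour 204→78.4 °C: -178.35 kJ/kg
condensation at 78.4 °C: -841 kJ/kg
liquid 78.4→-26.0 °C: -254.74 kJ/kg
Δh = -178.35 + -841 + -254.74 = -1274.1 kJ/kg
Q = ṁ·Δh = 35.41 kg/h × -1274.1 kJ/kg = -45115 kJ/h
|Q| = 12.532 kW

Q_c = 12.5 kW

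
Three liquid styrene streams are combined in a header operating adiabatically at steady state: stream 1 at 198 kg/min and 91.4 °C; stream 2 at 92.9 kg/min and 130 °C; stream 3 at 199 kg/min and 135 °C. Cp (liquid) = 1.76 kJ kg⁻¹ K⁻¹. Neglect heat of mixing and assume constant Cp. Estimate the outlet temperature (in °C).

Energy balance with Q = 0: Σ ṁᵢCp,ᵢ(T_out − Tᵢ) = 0
Σ ṁᵢCp,ᵢTᵢ = 198×1.76×91.4 + 92.9×1.76×130 + 199×1.76×135 = 100390
Σ ṁᵢCp,ᵢ = 198×1.76 + 92.9×1.76 + 199×1.76 = 862.22
T_out = 100390 / 862.22 = 116.43 °C

T_out = 116 °C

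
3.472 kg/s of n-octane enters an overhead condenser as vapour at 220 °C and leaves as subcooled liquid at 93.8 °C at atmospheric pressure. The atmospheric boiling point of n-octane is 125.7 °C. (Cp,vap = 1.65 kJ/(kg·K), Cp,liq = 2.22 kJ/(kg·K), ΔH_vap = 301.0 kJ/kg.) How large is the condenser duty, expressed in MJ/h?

vapour 220→125.7 °C: -155.59 kJ/kg
condensation at 125.7 °C: -301 kJ/kg
liquid 125.7→93.8 °C: -70.818 kJ/kg
Δh = -155.59 + -301 + -70.818 = -527.41 kJ/kg
Q = ṁ·Δh = 3.472 kg/s × -527.41 kJ/kg = -1831.2 kJ/s
|Q| = 1831.2 kW = 6592.2 MJ/h

Q_c = 6590 MJ/h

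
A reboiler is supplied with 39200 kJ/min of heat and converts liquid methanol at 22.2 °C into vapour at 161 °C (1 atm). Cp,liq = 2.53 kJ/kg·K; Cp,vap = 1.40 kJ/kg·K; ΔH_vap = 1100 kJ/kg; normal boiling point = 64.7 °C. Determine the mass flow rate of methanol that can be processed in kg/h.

Δh = 2.53×(64.7−22.2) + 1100 + 1.40×(161−64.7) = 1342.3 kJ/kg
Q = 39200 kJ/min = 653.33 kJ/s = 2.352e+06 kJ/h
ṁ = Q/Δh = 2.352e+06 / 1342.3 = 1752.2 kg/h

ṁ = 1750 kg/h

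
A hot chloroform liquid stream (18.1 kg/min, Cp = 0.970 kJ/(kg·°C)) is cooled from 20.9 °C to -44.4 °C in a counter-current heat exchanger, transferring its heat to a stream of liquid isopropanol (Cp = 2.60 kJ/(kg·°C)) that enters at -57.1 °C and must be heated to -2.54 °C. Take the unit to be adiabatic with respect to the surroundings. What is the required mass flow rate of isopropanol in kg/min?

Heat released by hot stream: Q = 18.1 × 0.970 × (20.9 − -44.4) = 1146.5 kJ/min
Energy balance on cold side (adiabatic exchanger): Q = ṁ_c·Cp_c·(T_c,out − T_c,in)
ṁ_c = 1146.5 / [2.60 × (-2.54 − -57.1)] = 8.0819 kg/min

ṁ_c = 8.08 kg/min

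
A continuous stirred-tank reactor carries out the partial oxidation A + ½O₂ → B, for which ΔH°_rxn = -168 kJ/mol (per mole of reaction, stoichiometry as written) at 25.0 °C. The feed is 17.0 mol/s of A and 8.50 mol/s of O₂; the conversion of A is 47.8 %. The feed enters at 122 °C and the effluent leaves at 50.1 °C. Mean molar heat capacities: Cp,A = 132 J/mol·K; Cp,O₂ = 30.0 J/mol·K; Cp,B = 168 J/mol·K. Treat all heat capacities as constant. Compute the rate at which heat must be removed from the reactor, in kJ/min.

Q_out = 92400 kJ/min

Extent of reaction ξ = 0.478 × 17.0 = 8.126 mol/s
Reaction term: ξ·ΔH°_rxn = 8.126 × -168 = -1365.2 kJ/s
Sensible, feed 122→25 °C: -242.4 kJ/s
Outlet flows (mol/s): A 8.874, O₂ 4.437, B 8.126
Sensible, products 25→50.1 °C: 67.008 kJ/s
Q = ΔH = -1540.6 kJ/s = -1540.6 kW
Heat removed = 92434 kJ/min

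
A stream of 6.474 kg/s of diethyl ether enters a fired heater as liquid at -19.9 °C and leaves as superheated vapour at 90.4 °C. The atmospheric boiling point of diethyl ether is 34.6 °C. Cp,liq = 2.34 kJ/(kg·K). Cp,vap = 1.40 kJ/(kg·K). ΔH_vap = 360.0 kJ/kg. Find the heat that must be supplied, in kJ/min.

Q = 220000 kJ/min

liquid -19.9→34.6 °C: 127.53 kJ/kg
vaporisation at 34.6 °C: 360 kJ/kg
vapour 34.6→90.4 °C: 78.12 kJ/kg
Δh = 127.53 + 360 + 78.12 = 565.65 kJ/kg
Q = ṁ·Δh = 6.474 kg/s × 565.65 kJ/kg = 3662 kJ/s
|Q| = 3662 kW = 219720 kJ/min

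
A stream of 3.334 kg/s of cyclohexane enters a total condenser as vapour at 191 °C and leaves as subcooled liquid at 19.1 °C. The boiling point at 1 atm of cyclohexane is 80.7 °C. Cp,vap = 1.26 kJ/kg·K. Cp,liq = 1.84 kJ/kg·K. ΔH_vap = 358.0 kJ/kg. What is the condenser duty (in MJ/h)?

vapour 191→80.7 °C: -138.98 kJ/kg
condensation at 80.7 °C: -358 kJ/kg
liquid 80.7→19.1 °C: -113.34 kJ/kg
Δh = -138.98 + -358 + -113.34 = -610.32 kJ/kg
Q = ṁ·Δh = 3.334 kg/s × -610.32 kJ/kg = -2034.8 kJ/s
|Q| = 2034.8 kW = 7325.3 MJ/h

Q_c = 7330 MJ/h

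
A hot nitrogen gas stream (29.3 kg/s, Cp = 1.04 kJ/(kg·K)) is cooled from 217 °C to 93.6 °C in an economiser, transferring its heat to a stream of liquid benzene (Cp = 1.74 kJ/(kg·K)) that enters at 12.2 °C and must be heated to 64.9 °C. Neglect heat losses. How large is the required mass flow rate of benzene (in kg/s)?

Heat released by hot stream: Q = 29.3 × 1.04 × (217 − 93.6) = 3760.2 kJ/s
Energy balance on cold side (adiabatic exchanger): Q = ṁ_c·Cp_c·(T_c,out − T_c,in)
ṁ_c = 3760.2 / [1.74 × (64.9 − 12.2)] = 41.007 kg/s

ṁ_c = 41.0 kg/s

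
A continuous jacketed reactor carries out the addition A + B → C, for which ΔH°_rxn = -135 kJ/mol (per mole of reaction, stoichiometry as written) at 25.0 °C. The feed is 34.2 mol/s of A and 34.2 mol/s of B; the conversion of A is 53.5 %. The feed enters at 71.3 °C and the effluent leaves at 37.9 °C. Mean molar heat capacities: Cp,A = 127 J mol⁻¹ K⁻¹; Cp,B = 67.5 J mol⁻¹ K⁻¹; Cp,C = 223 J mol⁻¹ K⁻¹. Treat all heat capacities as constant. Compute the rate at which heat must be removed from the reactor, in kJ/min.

Extent of reaction ξ = 0.535 × 34.2 = 18.297 mol/s
Reaction term: ξ·ΔH°_rxn = 18.297 × -135 = -2470.1 kJ/s
Sensible, feed 71.3→25 °C: -307.98 kJ/s
Outlet flows (mol/s): A 15.903, B 15.903, C 18.297
Sensible, products 25→37.9 °C: 92.536 kJ/s
Q = ΔH = -2685.5 kJ/s = -2685.5 kW
Heat removed = 161130 kJ/min

Q_out = 161000 kJ/min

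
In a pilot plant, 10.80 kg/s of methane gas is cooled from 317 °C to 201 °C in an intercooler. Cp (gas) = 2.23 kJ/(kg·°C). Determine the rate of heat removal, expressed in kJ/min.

Q = ṁ·Cp·ΔT = 10.80 × 2.23 × (201 − 317) = -2793.7 kJ/s
Cooling duty = 167620 kJ/min

Q_c = 168000 kJ/min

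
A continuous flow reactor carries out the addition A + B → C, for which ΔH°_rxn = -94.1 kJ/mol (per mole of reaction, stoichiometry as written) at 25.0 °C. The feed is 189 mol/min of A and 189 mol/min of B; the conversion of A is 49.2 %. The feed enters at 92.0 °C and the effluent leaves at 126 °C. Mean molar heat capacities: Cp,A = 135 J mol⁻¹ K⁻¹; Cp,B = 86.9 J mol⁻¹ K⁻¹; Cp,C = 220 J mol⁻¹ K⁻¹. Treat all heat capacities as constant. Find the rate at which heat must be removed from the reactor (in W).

Extent of reaction ξ = 0.492 × 189 = 92.988 mol/min
Reaction term: ξ·ΔH°_rxn = 92.988 × -94.1 = -8750.2 kJ/min
Sensible, feed 92.0→25 °C: -2809.9 kJ/min
Outlet flows (mol/min): A 96.012, B 96.012, C 92.988
Sensible, products 25→126 °C: 4218 kJ/min
Q = ΔH = -7342.1 kJ/min = -122.37 kW
Heat removed = 122370 W

Q_out = 122000 W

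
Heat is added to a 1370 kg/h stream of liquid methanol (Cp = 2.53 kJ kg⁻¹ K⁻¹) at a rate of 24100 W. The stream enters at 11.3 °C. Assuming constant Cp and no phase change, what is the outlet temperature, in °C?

T_out = 36.3 °C

Q = 24100 W = 86760 kJ/h
ΔT = Q/(ṁ·Cp) = 86760/(1370×2.53) = 25.031 K
T_out = 11.3 + 25.031 = 36.331 °C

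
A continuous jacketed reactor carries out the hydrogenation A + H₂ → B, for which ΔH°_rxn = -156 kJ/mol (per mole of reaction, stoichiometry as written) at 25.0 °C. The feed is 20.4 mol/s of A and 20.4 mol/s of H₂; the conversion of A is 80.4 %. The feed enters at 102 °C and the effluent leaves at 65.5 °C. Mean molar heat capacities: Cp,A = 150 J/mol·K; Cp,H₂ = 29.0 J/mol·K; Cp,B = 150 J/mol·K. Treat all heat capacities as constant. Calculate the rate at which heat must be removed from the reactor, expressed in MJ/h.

Extent of reaction ξ = 0.804 × 20.4 = 16.402 mol/s
Reaction term: ξ·ΔH°_rxn = 16.402 × -156 = -2558.6 kJ/s
Sensible, feed 102→25 °C: -281.17 kJ/s
Outlet flows (mol/s): A 3.9984, H₂ 3.9984, B 16.402
Sensible, products 25→65.5 °C: 128.63 kJ/s
Q = ΔH = -2711.2 kJ/s = -2711.2 kW
Heat removed = 9760.3 MJ/h

Q_out = 9760 MJ/h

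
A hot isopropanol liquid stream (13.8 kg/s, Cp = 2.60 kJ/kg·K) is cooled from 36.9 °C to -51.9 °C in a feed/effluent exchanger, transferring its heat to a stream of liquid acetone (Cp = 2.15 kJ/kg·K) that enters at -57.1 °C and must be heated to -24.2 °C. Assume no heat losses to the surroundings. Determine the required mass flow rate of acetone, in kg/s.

Heat released by hot stream: Q = 13.8 × 2.60 × (36.9 − -51.9) = 3186.1 kJ/s
Energy balance on cold side (adiabatic exchanger): Q = ṁ_c·Cp_c·(T_c,out − T_c,in)
ṁ_c = 3186.1 / [2.15 × (-24.2 − -57.1)] = 45.043 kg/s

ṁ_c = 45.0 kg/s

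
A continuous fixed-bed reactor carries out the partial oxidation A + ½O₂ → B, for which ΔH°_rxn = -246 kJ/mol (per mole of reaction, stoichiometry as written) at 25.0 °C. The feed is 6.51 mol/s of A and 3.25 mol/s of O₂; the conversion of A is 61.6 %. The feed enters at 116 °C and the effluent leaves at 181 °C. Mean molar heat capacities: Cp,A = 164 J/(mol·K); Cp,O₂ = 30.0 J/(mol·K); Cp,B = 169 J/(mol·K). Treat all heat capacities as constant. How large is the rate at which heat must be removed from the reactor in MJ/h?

Q_out = 3300 MJ/h

Extent of reaction ξ = 0.616 × 6.51 = 4.0102 mol/s
Reaction term: ξ·ΔH°_rxn = 4.0102 × -246 = -986.5 kJ/s
Sensible, feed 116→25 °C: -106.03 kJ/s
Outlet flows (mol/s): A 2.4998, O₂ 1.2449, B 4.0102
Sensible, products 25→181 °C: 175.51 kJ/s
Q = ΔH = -917.02 kJ/s = -917.02 kW
Heat removed = 3301.3 MJ/h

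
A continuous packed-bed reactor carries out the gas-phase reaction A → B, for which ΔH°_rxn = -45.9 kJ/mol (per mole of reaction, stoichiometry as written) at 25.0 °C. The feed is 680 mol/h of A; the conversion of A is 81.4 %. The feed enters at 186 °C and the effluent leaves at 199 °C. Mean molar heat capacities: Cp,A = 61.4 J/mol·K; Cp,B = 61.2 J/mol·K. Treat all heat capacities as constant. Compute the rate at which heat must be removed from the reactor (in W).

Q_out = 6910 W

Extent of reaction ξ = 0.814 × 680 = 553.52 mol/h
Reaction term: ξ·ΔH°_rxn = 553.52 × -45.9 = -25407 kJ/h
Sensible, feed 186→25 °C: -6722.1 kJ/h
Outlet flows (mol/h): A 126.48, B 553.52
Sensible, products 25→199 °C: 7245.6 kJ/h
Q = ΔH = -24883 kJ/h = -6.912 kW
Heat removed = 6912 W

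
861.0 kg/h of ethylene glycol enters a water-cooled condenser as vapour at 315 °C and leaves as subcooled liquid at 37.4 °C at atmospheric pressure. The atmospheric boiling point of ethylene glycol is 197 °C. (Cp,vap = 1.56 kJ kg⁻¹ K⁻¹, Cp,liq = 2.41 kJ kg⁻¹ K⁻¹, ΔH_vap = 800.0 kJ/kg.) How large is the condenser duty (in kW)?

Q_c = 327 kW

vapour 315→197 °C: -184.08 kJ/kg
condensation at 197 °C: -800 kJ/kg
liquid 197→37.4 °C: -384.64 kJ/kg
Δh = -184.08 + -800 + -384.64 = -1368.7 kJ/kg
Q = ṁ·Δh = 861.0 kg/h × -1368.7 kJ/kg = -1.1785e+06 kJ/h
|Q| = 327.35 kW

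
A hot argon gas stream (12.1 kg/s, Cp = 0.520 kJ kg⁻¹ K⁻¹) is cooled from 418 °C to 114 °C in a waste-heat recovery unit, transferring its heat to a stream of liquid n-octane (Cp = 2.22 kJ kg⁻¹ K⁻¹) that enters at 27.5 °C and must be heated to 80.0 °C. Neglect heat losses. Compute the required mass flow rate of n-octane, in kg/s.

Heat released by hot stream: Q = 12.1 × 0.520 × (418 − 114) = 1912.8 kJ/s
Energy balance on cold side (adiabatic exchanger): Q = ṁ_c·Cp_c·(T_c,out − T_c,in)
ṁ_c = 1912.8 / [2.22 × (80.0 − 27.5)] = 16.412 kg/s

ṁ_c = 16.4 kg/s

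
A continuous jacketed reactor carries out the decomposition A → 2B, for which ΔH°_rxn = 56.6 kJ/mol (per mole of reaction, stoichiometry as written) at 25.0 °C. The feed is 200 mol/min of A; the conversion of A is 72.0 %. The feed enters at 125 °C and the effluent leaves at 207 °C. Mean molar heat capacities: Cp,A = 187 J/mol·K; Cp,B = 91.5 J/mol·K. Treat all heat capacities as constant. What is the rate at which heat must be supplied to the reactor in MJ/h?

Q_in = 667 MJ/h

Extent of reaction ξ = 0.720 × 200 = 144 mol/min
Reaction term: ξ·ΔH°_rxn = 144 × 56.6 = 8150.4 kJ/min
Sensible, feed 125→25 °C: -3740 kJ/min
Outlet flows (mol/min): A 56, B 288
Sensible, products 25→207 °C: 6702 kJ/min
Q = ΔH = 11112 kJ/min = 185.21 kW
Heat supplied = 666.74 MJ/h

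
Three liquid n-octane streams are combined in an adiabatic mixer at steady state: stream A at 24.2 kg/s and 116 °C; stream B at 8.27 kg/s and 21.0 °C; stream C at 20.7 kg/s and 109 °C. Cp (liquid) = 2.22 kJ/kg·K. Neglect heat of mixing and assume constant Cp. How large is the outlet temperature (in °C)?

T_out = 98.5 °C

Energy balance with Q = 0: Σ ṁᵢCp,ᵢ(T_out − Tᵢ) = 0
T_out = Σ ṁᵢCp,ᵢTᵢ / Σ ṁᵢCp,ᵢ
      = 11627 / 118.04 = 98.499 °C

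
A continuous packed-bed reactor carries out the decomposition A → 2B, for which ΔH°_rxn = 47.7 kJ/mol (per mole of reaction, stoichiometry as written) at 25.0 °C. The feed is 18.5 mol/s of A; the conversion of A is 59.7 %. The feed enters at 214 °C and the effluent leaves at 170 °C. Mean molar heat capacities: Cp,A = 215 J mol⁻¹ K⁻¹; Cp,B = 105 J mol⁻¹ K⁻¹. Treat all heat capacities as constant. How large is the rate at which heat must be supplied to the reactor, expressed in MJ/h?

Extent of reaction ξ = 0.597 × 18.5 = 11.044 mol/s
Reaction term: ξ·ΔH°_rxn = 11.044 × 47.7 = 526.82 kJ/s
Sensible, feed 214→25 °C: -751.75 kJ/s
Outlet flows (mol/s): A 7.4555, B 22.089
Sensible, products 25→170 °C: 568.73 kJ/s
Q = ΔH = 343.81 kJ/s = 343.81 kW
Heat supplied = 1237.7 MJ/h

Q_in = 1240 MJ/h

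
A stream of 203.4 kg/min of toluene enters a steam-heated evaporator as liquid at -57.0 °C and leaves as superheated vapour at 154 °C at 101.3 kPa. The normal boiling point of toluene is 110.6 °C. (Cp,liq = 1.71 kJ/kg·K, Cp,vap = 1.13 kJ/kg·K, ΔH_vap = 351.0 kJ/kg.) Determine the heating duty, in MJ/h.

liquid -57.0→110.6 °C: 286.6 kJ/kg
vaporisation at 110.6 °C: 351 kJ/kg
vapour 110.6→154 °C: 49.042 kJ/kg
Δh = 286.6 + 351 + 49.042 = 686.64 kJ/kg
Q = ṁ·Δh = 203.4 kg/min × 686.64 kJ/kg = 139660 kJ/min
|Q| = 2327.7 kW = 8379.7 MJ/h

Q = 8380 MJ/h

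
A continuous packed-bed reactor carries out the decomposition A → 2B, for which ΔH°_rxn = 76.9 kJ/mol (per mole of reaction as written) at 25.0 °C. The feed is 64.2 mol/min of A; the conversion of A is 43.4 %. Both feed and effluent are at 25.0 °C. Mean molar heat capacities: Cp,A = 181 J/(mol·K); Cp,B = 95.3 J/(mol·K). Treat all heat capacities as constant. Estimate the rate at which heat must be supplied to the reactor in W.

Extent of reaction ξ = 0.434 × 64.2 = 27.863 mol/min
Reaction term: ξ·ΔH°_rxn = 27.863 × 76.9 = 2142.6 kJ/min
Q = ΔH = 2142.6 kJ/min = 35.711 kW
Heat supplied = 35711 W

Q_in = 35700 W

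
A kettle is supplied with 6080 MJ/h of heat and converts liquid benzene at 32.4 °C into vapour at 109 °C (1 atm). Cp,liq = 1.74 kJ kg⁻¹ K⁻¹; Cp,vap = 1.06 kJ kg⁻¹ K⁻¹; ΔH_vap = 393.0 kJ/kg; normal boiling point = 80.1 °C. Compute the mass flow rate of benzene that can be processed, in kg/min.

ṁ = 200 kg/min

Δh = 1.74×(80.1−32.4) + 393.0 + 1.06×(109−80.1) = 506.63 kJ/kg
Q = 6080 MJ/h = 1688.9 kJ/s = 101330 kJ/min
ṁ = Q/Δh = 101330 / 506.63 = 200.01 kg/min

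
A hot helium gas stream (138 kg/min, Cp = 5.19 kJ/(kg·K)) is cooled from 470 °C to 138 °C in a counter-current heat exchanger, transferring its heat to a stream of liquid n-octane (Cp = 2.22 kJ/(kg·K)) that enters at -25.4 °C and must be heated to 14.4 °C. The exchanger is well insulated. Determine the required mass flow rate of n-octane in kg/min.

Heat released by hot stream: Q = 138 × 5.19 × (470 − 138) = 237790 kJ/min
Energy balance on cold side (adiabatic exchanger): Q = ṁ_c·Cp_c·(T_c,out − T_c,in)
ṁ_c = 237790 / [2.22 × (14.4 − -25.4)] = 2691.2 kg/min

ṁ_c = 2690 kg/min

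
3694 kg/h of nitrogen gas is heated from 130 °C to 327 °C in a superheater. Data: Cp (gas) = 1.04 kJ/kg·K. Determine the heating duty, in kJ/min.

Q = 12600 kJ/min

Q = ṁ·Cp·ΔT = 3694 × 1.04 × (327 − 130) = 756830 kJ/h
Converting: 756830 / 3600 s = 210.23 kW
Heating duty = 12614 kJ/min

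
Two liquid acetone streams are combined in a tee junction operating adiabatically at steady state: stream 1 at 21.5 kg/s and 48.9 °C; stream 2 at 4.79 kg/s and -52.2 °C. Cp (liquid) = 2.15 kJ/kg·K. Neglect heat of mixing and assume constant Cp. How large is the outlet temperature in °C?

T_out = 30.5 °C

Adiabatic, steady state ⇒ Σ ṁᵢCp,ᵢ(T_out − Tᵢ) = 0
T_out = Σ ṁᵢCp,ᵢTᵢ / Σ ṁᵢCp,ᵢ
      = 1722.8 / 56.523 = 30.48 °C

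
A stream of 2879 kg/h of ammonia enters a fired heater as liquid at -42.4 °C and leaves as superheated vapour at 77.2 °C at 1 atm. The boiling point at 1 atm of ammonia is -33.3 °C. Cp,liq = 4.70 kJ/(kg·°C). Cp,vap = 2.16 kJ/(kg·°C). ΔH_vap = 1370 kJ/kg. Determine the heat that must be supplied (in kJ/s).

liquid -42.4→-33.3 °C: 42.77 kJ/kg
vaporisation at -33.3 °C: 1370 kJ/kg
vapour -33.3→77.2 °C: 238.68 kJ/kg
Δh = 42.77 + 1370 + 238.68 = 1651.5 kJ/kg
Q = ṁ·Δh = 2879 kg/h × 1651.5 kJ/kg = 4.7545e+06 kJ/h
|Q| = 1320.7 kW

Q = 1320 kJ/s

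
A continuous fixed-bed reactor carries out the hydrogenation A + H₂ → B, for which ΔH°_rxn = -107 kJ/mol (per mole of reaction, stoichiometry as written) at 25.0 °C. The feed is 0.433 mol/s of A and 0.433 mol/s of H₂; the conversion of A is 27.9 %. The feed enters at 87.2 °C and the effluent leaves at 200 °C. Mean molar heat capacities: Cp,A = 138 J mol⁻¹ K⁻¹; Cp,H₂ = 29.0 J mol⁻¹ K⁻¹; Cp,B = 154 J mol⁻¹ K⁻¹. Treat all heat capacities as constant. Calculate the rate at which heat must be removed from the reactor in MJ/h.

Extent of reaction ξ = 0.279 × 0.433 = 0.12081 mol/s
Reaction term: ξ·ΔH°_rxn = 0.12081 × -107 = -12.926 kJ/s
Sensible, feed 87.2→25 °C: -4.4977 kJ/s
Outlet flows (mol/s): A 0.31219, H₂ 0.31219, B 0.12081
Sensible, products 25→200 °C: 12.38 kJ/s
Q = ΔH = -5.0445 kJ/s = -5.0445 kW
Heat removed = 18.16 MJ/h

Q_out = 18.2 MJ/h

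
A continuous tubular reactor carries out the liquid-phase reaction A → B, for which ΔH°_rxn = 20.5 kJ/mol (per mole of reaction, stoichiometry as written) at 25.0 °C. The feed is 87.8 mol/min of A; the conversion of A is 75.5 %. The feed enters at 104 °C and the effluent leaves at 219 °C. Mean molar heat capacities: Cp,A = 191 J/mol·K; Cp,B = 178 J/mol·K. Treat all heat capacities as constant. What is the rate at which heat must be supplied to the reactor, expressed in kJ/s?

Extent of reaction ξ = 0.755 × 87.8 = 66.289 mol/min
Reaction term: ξ·ΔH°_rxn = 66.289 × 20.5 = 1358.9 kJ/min
Sensible, feed 104→25 °C: -1324.8 kJ/min
Outlet flows (mol/min): A 21.511, B 66.289
Sensible, products 25→219 °C: 3086.2 kJ/min
Q = ΔH = 3120.3 kJ/min = 52.005 kW
Heat supplied = 52.005 kJ/s

Q_in = 52.0 kJ/s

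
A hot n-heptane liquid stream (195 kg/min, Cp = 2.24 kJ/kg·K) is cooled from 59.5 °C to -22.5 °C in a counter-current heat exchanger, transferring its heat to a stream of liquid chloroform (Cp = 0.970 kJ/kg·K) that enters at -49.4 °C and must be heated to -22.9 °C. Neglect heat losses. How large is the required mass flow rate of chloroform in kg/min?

ṁ_c = 1390 kg/min

Heat released by hot stream: Q = 195 × 2.24 × (59.5 − -22.5) = 35818 kJ/min
Energy balance on cold side (adiabatic exchanger): Q = ṁ_c·Cp_c·(T_c,out − T_c,in)
ṁ_c = 35818 / [0.970 × (-22.9 − -49.4)] = 1393.4 kg/min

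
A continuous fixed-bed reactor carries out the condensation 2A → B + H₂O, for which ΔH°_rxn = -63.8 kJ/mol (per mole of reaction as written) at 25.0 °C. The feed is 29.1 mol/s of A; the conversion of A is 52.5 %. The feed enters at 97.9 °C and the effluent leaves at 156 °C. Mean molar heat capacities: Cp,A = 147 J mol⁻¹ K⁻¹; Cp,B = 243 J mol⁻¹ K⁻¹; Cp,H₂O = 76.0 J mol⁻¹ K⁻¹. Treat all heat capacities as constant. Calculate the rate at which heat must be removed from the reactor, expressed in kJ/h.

Extent of reaction ξ = 0.525 × 29.1 / 2 = 7.6388 mol/s
Reaction term: ξ·ΔH°_rxn = 7.6388 × -63.8 = -487.35 kJ/s
Sensible, feed 97.9→25 °C: -311.84 kJ/s
Outlet flows (mol/s): A 13.822, B 7.6388, H₂O 7.6388
Sensible, products 25→156 °C: 585.4 kJ/s
Q = ΔH = -213.8 kJ/s = -213.8 kW
Heat removed = 769680 kJ/h

Q_out = 770000 kJ/h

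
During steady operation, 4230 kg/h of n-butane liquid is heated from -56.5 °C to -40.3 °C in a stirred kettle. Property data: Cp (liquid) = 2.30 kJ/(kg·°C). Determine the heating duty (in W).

Q = 43800 W

Q = ṁ·Cp·ΔT = 4230 × 2.30 × (-40.3 − -56.5) = 157610 kJ/h
Converting: 157610 / 3600 s = 43.781 kW
Heating duty = 43780 W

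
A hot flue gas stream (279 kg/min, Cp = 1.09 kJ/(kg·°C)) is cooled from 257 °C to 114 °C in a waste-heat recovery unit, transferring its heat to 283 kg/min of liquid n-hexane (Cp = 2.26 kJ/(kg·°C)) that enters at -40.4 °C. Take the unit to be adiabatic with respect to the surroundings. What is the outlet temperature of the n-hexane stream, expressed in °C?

T_c,out = 27.6 °C

Heat released by hot stream: Q = 279 × 1.09 × (257 − 114) = 43488 kJ/min
Energy balance on cold side (adiabatic exchanger): Q = ṁ_c·Cp_c·(T_c,out − T_c,in)
T_c,out = -40.4 + 43488/(283 × 2.26) = 27.594 °C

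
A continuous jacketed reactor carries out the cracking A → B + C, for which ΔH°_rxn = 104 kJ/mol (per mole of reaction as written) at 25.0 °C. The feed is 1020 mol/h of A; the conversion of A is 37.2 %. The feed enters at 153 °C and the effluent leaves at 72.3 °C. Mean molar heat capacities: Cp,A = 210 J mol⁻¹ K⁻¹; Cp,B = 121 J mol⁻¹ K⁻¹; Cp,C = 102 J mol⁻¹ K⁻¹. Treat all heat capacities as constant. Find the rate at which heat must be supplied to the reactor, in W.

Extent of reaction ξ = 0.372 × 1020 = 379.44 mol/h
Reaction term: ξ·ΔH°_rxn = 379.44 × 104 = 39462 kJ/h
Sensible, feed 153→25 °C: -27418 kJ/h
Outlet flows (mol/h): A 640.56, B 379.44, C 379.44
Sensible, products 25→72.3 °C: 10365 kJ/h
Q = ΔH = 22409 kJ/h = 6.2248 kW
Heat supplied = 6224.8 W

Q_in = 6220 W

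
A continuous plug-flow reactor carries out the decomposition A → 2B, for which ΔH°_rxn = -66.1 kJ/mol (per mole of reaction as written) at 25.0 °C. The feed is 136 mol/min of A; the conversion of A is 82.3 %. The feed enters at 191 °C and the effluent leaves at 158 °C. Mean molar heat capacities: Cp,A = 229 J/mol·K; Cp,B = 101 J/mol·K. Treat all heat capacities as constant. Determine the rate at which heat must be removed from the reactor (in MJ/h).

Extent of reaction ξ = 0.823 × 136 = 111.93 mol/min
Reaction term: ξ·ΔH°_rxn = 111.93 × -66.1 = -7398.4 kJ/min
Sensible, feed 191→25 °C: -5169.9 kJ/min
Outlet flows (mol/min): A 24.072, B 223.86
Sensible, products 25→158 °C: 3740.2 kJ/min
Q = ΔH = -8828.1 kJ/min = -147.14 kW
Heat removed = 529.69 MJ/h

Q_out = 530 MJ/h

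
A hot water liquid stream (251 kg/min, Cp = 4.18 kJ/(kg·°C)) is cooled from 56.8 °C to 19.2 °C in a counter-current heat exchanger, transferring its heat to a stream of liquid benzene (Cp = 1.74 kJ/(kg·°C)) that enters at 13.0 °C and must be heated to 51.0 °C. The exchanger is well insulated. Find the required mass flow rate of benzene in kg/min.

ṁ_c = 597 kg/min

Heat released by hot stream: Q = 251 × 4.18 × (56.8 − 19.2) = 39449 kJ/min
Energy balance on cold side (adiabatic exchanger): Q = ṁ_c·Cp_c·(T_c,out − T_c,in)
ṁ_c = 39449 / [1.74 × (51.0 − 13.0)] = 596.63 kg/min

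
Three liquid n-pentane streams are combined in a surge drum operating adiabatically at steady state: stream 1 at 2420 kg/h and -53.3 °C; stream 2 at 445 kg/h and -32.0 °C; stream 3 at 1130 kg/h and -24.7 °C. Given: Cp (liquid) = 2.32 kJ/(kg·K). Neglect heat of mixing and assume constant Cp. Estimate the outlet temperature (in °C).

T_out = -42.8 °C

Energy balance with Q = 0: Σ ṁᵢCp,ᵢ(T_out − Tᵢ) = 0
T_out = Σ ṁᵢCp,ᵢTᵢ / Σ ṁᵢCp,ᵢ
      = -397040 / 9268.4 = -42.838 °C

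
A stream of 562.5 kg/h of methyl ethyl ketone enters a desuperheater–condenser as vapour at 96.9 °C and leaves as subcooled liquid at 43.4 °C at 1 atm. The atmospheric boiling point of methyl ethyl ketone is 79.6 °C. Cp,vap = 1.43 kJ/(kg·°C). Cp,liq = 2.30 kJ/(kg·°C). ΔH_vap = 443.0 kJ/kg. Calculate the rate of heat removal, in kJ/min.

Q_c = 5170 kJ/min

vapour 96.9→79.6 °C: -24.739 kJ/kg
condensation at 79.6 °C: -443 kJ/kg
liquid 79.6→43.4 °C: -83.26 kJ/kg
Δh = -24.739 + -443 + -83.26 = -551 kJ/kg
Q = ṁ·Δh = 562.5 kg/h × -551 kJ/kg = -309940 kJ/h
|Q| = 86.094 kW = 5165.6 kJ/min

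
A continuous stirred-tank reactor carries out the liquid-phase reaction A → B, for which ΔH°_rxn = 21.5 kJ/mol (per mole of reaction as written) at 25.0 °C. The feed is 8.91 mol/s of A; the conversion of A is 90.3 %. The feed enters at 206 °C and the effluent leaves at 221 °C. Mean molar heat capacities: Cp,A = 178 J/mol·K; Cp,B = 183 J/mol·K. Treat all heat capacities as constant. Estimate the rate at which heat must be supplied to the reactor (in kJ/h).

Q_in = 737000 kJ/h

Extent of reaction ξ = 0.903 × 8.91 = 8.0457 mol/s
Reaction term: ξ·ΔH°_rxn = 8.0457 × 21.5 = 172.98 kJ/s
Sensible, feed 206→25 °C: -287.06 kJ/s
Outlet flows (mol/s): A 0.86427, B 8.0457
Sensible, products 25→221 °C: 318.74 kJ/s
Q = ΔH = 204.66 kJ/s = 204.66 kW
Heat supplied = 736770 kJ/h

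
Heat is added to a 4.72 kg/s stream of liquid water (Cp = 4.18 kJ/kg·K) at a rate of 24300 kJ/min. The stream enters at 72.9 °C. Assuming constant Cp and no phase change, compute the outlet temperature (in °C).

T_out = 93.4 °C

Q = 24300 kJ/min = 405 kJ/s
ΔT = Q/(ṁ·Cp) = 405/(4.72×4.18) = 20.528 K
T_out = 72.9 + 20.528 = 93.428 °C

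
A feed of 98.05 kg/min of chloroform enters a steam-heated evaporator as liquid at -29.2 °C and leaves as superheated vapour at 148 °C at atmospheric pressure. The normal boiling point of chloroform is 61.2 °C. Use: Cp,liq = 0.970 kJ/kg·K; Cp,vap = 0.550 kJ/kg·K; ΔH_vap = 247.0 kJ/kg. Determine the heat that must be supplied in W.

Q = 625000 W

liquid -29.2→61.2 °C: 87.688 kJ/kg
vaporisation at 61.2 °C: 247 kJ/kg
vapour 61.2→148 °C: 47.74 kJ/kg
Δh = 87.688 + 247 + 47.74 = 382.43 kJ/kg
Q = ṁ·Δh = 98.05 kg/min × 382.43 kJ/kg = 37497 kJ/min
|Q| = 624.95 kW = 624950 W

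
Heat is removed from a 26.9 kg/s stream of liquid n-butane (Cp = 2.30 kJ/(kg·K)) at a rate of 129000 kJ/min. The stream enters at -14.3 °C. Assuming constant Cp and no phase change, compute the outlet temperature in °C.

Q = 129000 kJ/min = 2150 kJ/s
ΔT = Q/(ṁ·Cp) = 2150/(26.9×2.30) = 34.75 K
T_out = -14.3 − 34.75 = -49.05 °C

T_out = -49.1 °C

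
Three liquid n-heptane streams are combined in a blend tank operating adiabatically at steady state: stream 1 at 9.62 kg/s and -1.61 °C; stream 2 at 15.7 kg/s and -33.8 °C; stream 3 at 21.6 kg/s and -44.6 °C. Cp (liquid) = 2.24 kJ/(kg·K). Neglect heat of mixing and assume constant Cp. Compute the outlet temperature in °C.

T_out = -32.2 °C

Adiabatic, steady state ⇒ Σ ṁᵢCp,ᵢ(T_out − Tᵢ) = 0
Σ ṁᵢCp,ᵢTᵢ = 9.62×2.24×-1.61 + 15.7×2.24×-33.8 + 21.6×2.24×-44.6 = -3381.3
Σ ṁᵢCp,ᵢ = 9.62×2.24 + 15.7×2.24 + 21.6×2.24 = 105.1
T_out = -3381.3 / 105.1 = -32.172 °C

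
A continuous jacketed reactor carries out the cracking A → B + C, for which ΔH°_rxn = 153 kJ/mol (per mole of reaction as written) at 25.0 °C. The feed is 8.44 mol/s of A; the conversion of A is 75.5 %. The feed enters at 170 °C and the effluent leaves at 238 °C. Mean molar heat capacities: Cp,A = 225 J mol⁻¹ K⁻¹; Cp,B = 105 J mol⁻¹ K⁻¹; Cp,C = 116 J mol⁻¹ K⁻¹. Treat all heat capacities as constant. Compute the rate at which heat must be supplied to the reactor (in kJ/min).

Q_in = 65900 kJ/min

Extent of reaction ξ = 0.755 × 8.44 = 6.3722 mol/s
Reaction term: ξ·ΔH°_rxn = 6.3722 × 153 = 974.95 kJ/s
Sensible, feed 170→25 °C: -275.36 kJ/s
Outlet flows (mol/s): A 2.0678, B 6.3722, C 6.3722
Sensible, products 25→238 °C: 399.06 kJ/s
Q = ΔH = 1098.6 kJ/s = 1098.6 kW
Heat supplied = 65919 kJ/min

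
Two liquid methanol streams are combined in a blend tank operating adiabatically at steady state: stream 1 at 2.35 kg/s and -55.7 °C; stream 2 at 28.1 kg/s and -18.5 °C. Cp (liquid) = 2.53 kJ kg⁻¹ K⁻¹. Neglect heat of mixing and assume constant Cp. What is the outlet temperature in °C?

Adiabatic, steady state ⇒ Σ ṁᵢCp,ᵢ(T_out − Tᵢ) = 0
T_out = Σ ṁᵢCp,ᵢTᵢ / Σ ṁᵢCp,ᵢ
      = -1646.4 / 77.038 = -21.371 °C

T_out = -21.4 °C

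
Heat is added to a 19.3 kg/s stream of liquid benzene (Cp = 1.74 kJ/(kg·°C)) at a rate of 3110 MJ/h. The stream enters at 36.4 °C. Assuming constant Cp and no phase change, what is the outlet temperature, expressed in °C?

T_out = 62.1 °C

Q = 3110 MJ/h = 863.89 kJ/s
ΔT = Q/(ṁ·Cp) = 863.89/(19.3×1.74) = 25.725 K
T_out = 36.4 + 25.725 = 62.125 °C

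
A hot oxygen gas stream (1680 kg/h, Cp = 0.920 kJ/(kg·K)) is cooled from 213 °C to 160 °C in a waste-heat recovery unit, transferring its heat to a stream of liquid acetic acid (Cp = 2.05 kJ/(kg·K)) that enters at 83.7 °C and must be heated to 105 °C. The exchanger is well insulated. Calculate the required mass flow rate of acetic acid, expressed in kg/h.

ṁ_c = 1880 kg/h

Heat released by hot stream: Q = 1680 × 0.920 × (213 − 160) = 81917 kJ/h
Energy balance on cold side (adiabatic exchanger): Q = ṁ_c·Cp_c·(T_c,out − T_c,in)
ṁ_c = 81917 / [2.05 × (105 − 83.7)] = 1876 kg/h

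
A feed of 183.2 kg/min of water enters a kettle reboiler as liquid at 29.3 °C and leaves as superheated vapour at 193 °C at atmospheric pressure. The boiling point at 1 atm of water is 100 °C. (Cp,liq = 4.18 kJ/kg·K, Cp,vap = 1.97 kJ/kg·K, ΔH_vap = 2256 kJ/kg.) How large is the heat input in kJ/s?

liquid 29.3→100 °C: 295.53 kJ/kg
vaporisation at 100 °C: 2256 kJ/kg
vapour 100→193 °C: 183.21 kJ/kg
Δh = 295.53 + 2256 + 183.21 = 2734.7 kJ/kg
Q = ṁ·Δh = 183.2 kg/min × 2734.7 kJ/kg = 501000 kJ/min
|Q| = 8350.1 kW

Q = 8350 kJ/s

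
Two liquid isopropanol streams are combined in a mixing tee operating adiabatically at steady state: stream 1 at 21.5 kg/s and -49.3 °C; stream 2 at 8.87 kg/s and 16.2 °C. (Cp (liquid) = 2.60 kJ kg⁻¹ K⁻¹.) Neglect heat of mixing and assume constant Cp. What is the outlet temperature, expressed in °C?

T_out = -30.2 °C

Energy balance with Q = 0: Σ ṁᵢCp,ᵢ(T_out − Tᵢ) = 0
Σ ṁᵢCp,ᵢTᵢ = 21.5×2.60×-49.3 + 8.87×2.60×16.2 = -2382.3
Σ ṁᵢCp,ᵢ = 21.5×2.60 + 8.87×2.60 = 78.962
T_out = -2382.3 / 78.962 = -30.17 °C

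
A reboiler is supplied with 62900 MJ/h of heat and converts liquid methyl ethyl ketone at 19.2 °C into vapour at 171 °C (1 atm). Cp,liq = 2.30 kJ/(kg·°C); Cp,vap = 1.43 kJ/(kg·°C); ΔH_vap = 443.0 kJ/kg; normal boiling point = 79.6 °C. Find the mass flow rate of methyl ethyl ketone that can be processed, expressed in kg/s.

Δh = 2.30×(79.6−19.2) + 443.0 + 1.43×(171−79.6) = 712.62 kJ/kg
Q = 62900 MJ/h = 17472 kJ/s = 17472 kJ/s
ṁ = Q/Δh = 17472 / 712.62 = 24.518 kg/s

ṁ = 24.5 kg/s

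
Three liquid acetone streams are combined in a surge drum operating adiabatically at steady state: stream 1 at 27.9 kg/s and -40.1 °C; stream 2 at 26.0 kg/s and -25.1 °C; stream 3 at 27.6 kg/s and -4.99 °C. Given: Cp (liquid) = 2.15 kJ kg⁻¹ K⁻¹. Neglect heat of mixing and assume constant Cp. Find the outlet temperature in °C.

Adiabatic, steady state ⇒ Σ ṁᵢCp,ᵢ(T_out − Tᵢ) = 0
T_out = Σ ṁᵢCp,ᵢTᵢ / Σ ṁᵢCp,ᵢ
      = -4104.6 / 175.22 = -23.425 °C

T_out = -23.4 °C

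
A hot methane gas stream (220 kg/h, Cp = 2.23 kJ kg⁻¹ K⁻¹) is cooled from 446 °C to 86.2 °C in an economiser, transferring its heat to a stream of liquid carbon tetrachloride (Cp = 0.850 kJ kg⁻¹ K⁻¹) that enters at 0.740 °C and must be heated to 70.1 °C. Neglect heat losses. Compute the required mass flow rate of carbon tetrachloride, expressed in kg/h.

ṁ_c = 2990 kg/h

Heat released by hot stream: Q = 220 × 2.23 × (446 − 86.2) = 176520 kJ/h
Energy balance on cold side (adiabatic exchanger): Q = ṁ_c·Cp_c·(T_c,out − T_c,in)
ṁ_c = 176520 / [0.850 × (70.1 − 0.740)] = 2994.1 kg/h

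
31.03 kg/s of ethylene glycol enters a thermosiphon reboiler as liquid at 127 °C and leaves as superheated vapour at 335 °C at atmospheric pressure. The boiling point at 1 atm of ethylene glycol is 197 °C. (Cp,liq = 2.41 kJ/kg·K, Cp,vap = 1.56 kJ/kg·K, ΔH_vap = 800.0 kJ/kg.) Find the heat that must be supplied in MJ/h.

Q = 132000 MJ/h

liquid 127→197 °C: 168.7 kJ/kg
vaporisation at 197 °C: 800 kJ/kg
vapour 197→335 °C: 215.28 kJ/kg
Δh = 168.7 + 800 + 215.28 = 1184 kJ/kg
Q = ṁ·Δh = 31.03 kg/s × 1184 kJ/kg = 36739 kJ/s
|Q| = 36739 kW = 132260 MJ/h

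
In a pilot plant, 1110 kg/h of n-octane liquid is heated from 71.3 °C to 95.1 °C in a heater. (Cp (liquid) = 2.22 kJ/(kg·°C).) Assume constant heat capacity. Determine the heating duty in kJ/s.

Q = 16.3 kJ/s

Q = ṁ·Cp·ΔT = 1110 × 2.22 × (95.1 − 71.3) = 58648 kJ/h
Converting: 58648 / 3600 s = 16.291 kW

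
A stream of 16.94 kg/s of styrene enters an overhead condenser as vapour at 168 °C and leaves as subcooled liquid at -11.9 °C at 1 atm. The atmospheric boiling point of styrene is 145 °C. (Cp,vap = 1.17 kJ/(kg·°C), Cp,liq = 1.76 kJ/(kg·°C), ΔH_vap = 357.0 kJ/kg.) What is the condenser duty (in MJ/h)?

vapour 168→145 °C: -26.91 kJ/kg
condensation at 145 °C: -357 kJ/kg
liquid 145→-11.9 °C: -276.14 kJ/kg
Δh = -26.91 + -357 + -276.14 = -660.05 kJ/kg
Q = ṁ·Δh = 16.94 kg/s × -660.05 kJ/kg = -11181 kJ/s
|Q| = 11181 kW = 40253 MJ/h

Q_c = 40300 MJ/h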